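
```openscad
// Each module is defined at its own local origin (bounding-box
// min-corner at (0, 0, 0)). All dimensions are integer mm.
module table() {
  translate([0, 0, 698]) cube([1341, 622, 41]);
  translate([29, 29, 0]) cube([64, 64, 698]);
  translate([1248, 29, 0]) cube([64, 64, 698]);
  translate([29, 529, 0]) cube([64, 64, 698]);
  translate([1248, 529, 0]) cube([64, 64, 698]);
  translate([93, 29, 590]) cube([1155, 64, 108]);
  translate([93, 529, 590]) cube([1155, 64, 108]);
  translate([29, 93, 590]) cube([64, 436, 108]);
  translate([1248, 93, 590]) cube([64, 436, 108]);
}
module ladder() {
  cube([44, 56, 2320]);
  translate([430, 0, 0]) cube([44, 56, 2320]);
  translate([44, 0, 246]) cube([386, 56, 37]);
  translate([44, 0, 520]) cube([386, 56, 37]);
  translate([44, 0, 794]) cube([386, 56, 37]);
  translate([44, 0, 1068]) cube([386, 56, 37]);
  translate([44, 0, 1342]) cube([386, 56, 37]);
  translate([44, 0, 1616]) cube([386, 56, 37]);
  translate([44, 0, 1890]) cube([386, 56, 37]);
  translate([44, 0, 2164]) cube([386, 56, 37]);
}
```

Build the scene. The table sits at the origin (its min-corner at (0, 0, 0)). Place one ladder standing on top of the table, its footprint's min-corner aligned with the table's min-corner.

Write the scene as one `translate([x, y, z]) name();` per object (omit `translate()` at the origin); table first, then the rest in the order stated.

table();
translate([0, 0, 739]) ladder();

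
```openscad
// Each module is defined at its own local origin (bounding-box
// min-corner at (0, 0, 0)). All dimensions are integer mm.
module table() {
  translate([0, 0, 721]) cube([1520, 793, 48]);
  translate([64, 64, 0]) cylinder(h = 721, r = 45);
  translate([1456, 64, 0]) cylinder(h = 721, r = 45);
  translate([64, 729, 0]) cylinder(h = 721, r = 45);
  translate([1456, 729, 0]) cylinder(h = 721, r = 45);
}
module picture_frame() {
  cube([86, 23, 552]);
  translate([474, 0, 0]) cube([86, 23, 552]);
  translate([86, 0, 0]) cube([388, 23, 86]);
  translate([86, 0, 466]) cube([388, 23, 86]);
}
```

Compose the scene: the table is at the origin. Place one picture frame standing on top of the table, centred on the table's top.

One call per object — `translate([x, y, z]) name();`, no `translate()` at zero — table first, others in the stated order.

table();
translate([480, 385, 769]) picture_frame();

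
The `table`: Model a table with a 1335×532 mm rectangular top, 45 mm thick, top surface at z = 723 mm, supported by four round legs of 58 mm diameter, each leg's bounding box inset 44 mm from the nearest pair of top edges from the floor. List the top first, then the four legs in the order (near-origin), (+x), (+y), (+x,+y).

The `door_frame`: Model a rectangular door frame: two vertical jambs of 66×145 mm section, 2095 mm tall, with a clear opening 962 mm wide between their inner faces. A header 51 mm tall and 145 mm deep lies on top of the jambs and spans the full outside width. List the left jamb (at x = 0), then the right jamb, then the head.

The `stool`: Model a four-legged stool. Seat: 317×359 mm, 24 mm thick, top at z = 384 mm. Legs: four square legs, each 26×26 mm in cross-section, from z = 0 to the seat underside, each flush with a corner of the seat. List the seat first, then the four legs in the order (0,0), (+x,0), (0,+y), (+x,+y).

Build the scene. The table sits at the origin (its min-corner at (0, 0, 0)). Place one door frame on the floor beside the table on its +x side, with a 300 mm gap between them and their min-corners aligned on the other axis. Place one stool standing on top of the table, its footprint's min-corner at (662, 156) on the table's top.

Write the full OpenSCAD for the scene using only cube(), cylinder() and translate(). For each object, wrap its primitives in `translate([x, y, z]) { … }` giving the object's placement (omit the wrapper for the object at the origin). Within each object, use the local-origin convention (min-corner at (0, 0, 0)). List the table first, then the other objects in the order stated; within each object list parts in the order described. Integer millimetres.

translate([0, 0, 678]) cube([1335, 532, 45]);
translate([73, 73, 0]) cylinder(h = 678, r = 29);
translate([1262, 73, 0]) cylinder(h = 678, r = 29);
translate([73, 459, 0]) cylinder(h = 678, r = 29);
translate([1262, 459, 0]) cylinder(h = 678, r = 29);
translate([1635, 0, 0]) {
  cube([66, 145, 2095]);
  translate([1028, 0, 0]) cube([66, 145, 2095]);
  translate([0, 0, 2095]) cube([1094, 145, 51]);
}
translate([662, 156, 723]) {
  translate([0, 0, 360]) cube([317, 359, 24]);
  cube([26, 26, 360]);
  translate([291, 0, 0]) cube([26, 26, 360]);
  translate([0, 333, 0]) cube([26, 26, 360]);
  translate([291, 333, 0]) cube([26, 26, 360]);
}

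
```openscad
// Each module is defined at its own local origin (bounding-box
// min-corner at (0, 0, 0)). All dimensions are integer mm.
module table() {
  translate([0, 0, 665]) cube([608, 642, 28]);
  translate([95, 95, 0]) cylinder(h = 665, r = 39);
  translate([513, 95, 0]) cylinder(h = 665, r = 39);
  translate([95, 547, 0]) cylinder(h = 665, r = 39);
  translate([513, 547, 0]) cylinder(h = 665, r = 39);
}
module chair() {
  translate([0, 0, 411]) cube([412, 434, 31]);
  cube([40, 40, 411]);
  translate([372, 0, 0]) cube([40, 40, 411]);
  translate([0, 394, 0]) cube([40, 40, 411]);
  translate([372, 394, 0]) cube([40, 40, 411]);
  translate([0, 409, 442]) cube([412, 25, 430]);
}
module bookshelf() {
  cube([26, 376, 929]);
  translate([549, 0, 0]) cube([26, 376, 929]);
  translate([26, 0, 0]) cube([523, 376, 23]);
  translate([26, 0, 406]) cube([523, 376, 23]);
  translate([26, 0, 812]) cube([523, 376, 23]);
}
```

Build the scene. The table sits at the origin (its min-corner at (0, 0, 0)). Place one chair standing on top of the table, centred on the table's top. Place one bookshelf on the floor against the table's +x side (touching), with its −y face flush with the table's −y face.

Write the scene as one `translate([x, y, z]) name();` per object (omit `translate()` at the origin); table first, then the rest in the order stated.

table();
translate([98, 104, 693]) chair();
translate([608, 0, 0]) bookshelf();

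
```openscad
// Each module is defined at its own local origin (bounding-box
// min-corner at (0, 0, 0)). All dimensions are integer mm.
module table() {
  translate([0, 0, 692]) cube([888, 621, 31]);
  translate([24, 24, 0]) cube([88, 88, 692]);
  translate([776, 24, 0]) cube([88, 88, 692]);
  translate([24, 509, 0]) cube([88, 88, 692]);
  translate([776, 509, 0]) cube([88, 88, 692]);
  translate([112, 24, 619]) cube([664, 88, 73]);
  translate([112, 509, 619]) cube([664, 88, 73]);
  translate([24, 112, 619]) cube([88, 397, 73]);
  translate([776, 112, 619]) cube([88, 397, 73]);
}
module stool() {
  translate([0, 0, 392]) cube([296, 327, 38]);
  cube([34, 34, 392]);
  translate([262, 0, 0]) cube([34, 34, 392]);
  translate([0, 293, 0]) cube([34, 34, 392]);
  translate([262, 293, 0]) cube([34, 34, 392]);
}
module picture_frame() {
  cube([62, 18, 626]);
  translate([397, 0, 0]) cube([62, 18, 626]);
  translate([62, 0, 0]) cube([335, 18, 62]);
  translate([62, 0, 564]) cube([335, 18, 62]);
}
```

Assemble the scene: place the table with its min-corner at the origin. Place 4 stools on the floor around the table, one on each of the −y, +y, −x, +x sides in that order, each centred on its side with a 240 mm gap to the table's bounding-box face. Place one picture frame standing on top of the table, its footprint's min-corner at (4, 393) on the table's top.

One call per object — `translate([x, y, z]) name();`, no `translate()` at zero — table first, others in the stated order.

table();
translate([296, -567, 0]) stool();
translate([296, 861, 0]) stool();
translate([-536, 147, 0]) stool();
translate([1128, 147, 0]) stool();
translate([4, 393, 723]) picture_frame();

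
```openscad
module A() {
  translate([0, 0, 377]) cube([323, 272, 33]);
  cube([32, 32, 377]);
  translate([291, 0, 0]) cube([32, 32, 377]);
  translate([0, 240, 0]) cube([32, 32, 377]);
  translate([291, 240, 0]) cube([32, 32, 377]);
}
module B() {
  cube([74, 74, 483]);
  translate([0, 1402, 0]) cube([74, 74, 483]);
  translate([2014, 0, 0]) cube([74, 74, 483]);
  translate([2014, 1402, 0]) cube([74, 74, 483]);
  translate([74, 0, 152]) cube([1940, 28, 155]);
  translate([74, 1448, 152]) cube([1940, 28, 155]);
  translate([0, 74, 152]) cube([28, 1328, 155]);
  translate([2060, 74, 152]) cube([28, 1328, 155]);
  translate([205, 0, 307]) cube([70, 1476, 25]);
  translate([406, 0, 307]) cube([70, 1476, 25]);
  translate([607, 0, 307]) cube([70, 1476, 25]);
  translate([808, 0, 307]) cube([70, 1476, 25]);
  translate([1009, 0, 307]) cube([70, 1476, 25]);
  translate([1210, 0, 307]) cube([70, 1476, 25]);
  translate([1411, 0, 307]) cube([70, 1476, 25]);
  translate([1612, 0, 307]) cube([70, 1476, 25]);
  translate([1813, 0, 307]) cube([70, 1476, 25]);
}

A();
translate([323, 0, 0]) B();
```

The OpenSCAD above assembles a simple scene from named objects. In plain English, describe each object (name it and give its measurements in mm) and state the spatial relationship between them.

A is a four-legged stool. The seat is a 323×272×33 mm slab whose top surface is at z = 410 mm; four square legs, each 32×32 mm in cross-section, run from the floor (z = 0) to the underside of the seat, each flush with a corner of the seat.

B is a bed frame 2088 mm long (x) by 1476 mm wide (y). Four 74×74 mm corner posts, 483 mm tall, at the corners of the footprint. Four rails of 28 mm thickness and 155 mm height run between adjacent posts with their undersides at z = 152 mm, their outer faces flush with the outside of the frame (the two x-running rails run between the posts' inner faces; the two y-running rails run between the posts' inner faces). 9 slats, each 70 mm wide (x) and 25 mm thick, lie across the top of the two x-running rails, running the full 1476 mm width of the frame in y; the slats are evenly spaced along x between the inner faces of the end posts with equal gaps (rounded down to the nearest mm) at the −x end and between each pair — any rounding remainder accumulates at the +x end.

The bed frame is against the stool's +x side, with their −y faces flush.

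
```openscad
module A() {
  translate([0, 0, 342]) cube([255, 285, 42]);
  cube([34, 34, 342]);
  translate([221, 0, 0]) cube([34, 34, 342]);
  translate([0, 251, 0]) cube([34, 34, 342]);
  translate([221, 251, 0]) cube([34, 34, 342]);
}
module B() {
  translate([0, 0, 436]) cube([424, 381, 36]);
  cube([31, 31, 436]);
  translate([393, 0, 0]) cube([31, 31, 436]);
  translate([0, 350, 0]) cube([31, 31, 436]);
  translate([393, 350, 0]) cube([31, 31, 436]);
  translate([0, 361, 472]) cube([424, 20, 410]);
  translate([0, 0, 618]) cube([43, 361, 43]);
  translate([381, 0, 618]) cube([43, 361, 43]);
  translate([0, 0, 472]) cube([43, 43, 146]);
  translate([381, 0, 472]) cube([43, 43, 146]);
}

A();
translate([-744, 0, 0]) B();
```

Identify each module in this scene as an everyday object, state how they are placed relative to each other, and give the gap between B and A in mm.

The chair's nearest face is 320 mm from the stool's −x face.

A is a stool. B is a chair. The chair is on the floor beside the stool on its −x side. The gap between the chair and the stool is 320 mm.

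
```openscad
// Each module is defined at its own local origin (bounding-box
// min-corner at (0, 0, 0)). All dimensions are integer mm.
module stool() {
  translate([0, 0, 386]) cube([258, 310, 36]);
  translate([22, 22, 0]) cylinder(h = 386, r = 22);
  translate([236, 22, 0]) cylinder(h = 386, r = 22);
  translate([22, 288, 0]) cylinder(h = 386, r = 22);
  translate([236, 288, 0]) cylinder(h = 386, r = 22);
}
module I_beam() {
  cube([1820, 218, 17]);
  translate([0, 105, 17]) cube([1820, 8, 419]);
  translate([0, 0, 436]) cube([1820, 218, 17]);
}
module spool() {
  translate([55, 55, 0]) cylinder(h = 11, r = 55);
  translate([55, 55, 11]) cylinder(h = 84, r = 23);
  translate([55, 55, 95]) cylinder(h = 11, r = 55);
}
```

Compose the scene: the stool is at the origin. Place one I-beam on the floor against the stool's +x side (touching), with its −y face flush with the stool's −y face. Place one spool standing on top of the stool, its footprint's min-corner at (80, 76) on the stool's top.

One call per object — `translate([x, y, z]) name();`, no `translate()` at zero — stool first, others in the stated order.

stool();
translate([258, 0, 0]) I_beam();
translate([80, 76, 422]) spool();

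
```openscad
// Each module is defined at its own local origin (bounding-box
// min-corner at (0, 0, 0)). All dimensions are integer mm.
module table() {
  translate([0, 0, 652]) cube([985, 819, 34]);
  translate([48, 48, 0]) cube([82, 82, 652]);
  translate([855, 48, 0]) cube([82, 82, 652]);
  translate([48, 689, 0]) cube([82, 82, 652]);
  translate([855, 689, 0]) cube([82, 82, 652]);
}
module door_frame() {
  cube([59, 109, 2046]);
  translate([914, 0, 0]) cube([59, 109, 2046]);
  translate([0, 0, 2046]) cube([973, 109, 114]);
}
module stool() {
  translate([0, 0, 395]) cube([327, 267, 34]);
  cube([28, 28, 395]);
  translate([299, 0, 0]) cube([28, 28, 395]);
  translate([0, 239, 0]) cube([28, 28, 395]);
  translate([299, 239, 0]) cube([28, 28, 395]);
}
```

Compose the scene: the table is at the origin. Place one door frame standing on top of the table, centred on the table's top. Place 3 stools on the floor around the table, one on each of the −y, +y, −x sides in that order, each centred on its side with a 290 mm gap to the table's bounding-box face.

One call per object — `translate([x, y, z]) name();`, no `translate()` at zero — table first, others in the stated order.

table();
translate([6, 355, 686]) door_frame();
translate([329, -557, 0]) stool();
translate([329, 1109, 0]) stool();
translate([-617, 276, 0]) stool();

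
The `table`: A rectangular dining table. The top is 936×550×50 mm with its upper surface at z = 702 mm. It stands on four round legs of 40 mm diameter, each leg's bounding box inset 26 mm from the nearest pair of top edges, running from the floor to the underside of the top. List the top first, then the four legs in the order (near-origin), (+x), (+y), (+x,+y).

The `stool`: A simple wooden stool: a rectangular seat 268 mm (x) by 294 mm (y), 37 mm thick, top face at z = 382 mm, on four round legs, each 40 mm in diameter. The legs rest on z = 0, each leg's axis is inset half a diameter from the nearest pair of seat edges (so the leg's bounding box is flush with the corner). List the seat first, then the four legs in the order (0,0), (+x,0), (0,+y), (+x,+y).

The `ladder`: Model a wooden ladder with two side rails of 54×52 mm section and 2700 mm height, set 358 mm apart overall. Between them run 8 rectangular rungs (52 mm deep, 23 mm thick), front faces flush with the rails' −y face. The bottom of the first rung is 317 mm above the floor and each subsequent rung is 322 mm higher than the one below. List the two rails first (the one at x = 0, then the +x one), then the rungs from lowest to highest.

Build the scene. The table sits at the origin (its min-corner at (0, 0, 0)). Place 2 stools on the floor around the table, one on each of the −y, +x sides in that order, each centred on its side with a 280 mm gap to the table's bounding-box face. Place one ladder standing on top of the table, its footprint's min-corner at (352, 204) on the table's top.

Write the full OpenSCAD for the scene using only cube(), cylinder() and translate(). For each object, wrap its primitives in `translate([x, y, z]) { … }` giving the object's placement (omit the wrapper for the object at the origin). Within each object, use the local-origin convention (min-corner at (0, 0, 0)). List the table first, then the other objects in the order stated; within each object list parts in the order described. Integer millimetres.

translate([0, 0, 652]) cube([936, 550, 50]);
translate([46, 46, 0]) cylinder(h = 652, r = 20);
translate([890, 46, 0]) cylinder(h = 652, r = 20);
translate([46, 504, 0]) cylinder(h = 652, r = 20);
translate([890, 504, 0]) cylinder(h = 652, r = 20);
translate([334, -574, 0]) {
  translate([0, 0, 345]) cube([268, 294, 37]);
  translate([20, 20, 0]) cylinder(h = 345, r = 20);
  translate([248, 20, 0]) cylinder(h = 345, r = 20);
  translate([20, 274, 0]) cylinder(h = 345, r = 20);
  translate([248, 274, 0]) cylinder(h = 345, r = 20);
}
translate([1216, 128, 0]) {
  translate([0, 0, 345]) cube([268, 294, 37]);
  translate([20, 20, 0]) cylinder(h = 345, r = 20);
  translate([248, 20, 0]) cylinder(h = 345, r = 20);
  translate([20, 274, 0]) cylinder(h = 345, r = 20);
  translate([248, 274, 0]) cylinder(h = 345, r = 20);
}
translate([352, 204, 702]) {
  cube([54, 52, 2700]);
  translate([304, 0, 0]) cube([54, 52, 2700]);
  translate([54, 0, 317]) cube([250, 52, 23]);
  translate([54, 0, 639]) cube([250, 52, 23]);
  translate([54, 0, 961]) cube([250, 52, 23]);
  translate([54, 0, 1283]) cube([250, 52, 23]);
  translate([54, 0, 1605]) cube([250, 52, 23]);
  translate([54, 0, 1927]) cube([250, 52, 23]);
  translate([54, 0, 2249]) cube([250, 52, 23]);
  translate([54, 0, 2571]) cube([250, 52, 23]);
}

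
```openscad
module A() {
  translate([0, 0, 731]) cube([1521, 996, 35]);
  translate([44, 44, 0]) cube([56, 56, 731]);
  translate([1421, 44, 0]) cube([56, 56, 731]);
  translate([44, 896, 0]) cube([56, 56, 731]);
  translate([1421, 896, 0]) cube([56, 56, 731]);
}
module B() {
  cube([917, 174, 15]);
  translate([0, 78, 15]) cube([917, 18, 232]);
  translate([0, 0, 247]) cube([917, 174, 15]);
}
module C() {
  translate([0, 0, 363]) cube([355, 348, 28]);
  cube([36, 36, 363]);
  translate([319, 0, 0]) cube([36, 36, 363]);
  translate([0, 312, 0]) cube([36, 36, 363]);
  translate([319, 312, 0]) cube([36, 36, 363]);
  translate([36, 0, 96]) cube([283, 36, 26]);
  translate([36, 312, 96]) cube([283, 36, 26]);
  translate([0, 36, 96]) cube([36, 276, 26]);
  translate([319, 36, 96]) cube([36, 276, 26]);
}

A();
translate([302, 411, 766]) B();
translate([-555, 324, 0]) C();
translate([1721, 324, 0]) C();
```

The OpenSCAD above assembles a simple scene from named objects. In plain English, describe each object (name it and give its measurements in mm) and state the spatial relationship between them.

A is a table: top 1521 mm (x) × 996 mm (y), 35 mm thick, upper face at z = 766 mm, on four 56×56 mm square legs, each inset 44 mm from the nearest pair of top edges, running from z = 0 to the bottom of the top.

B is an I-beam lying along x, 917 mm long. Overall section height 262 mm. Two flanges 174 mm wide (y) and 15 mm thick, one on the floor and one at the top; a web 18 mm thick runs between them, centred on the flange width.

C is a four-legged stool. The seat is 355×348 mm, 28 mm thick, top at z = 391 mm. It stands on four square legs, each 36×36 mm in cross-section, from z = 0 to the seat underside, each flush with a corner of the seat. Four stretchers, 36 mm wide and 26 mm tall, connect adjacent legs with their undersides at z = 96 mm, each running between the inner faces of the legs it joins and aligned with the legs' outer faces on the other axis.

The I-beam is on top of the table, centred. Two stools sit around the table at the −x, +x sides.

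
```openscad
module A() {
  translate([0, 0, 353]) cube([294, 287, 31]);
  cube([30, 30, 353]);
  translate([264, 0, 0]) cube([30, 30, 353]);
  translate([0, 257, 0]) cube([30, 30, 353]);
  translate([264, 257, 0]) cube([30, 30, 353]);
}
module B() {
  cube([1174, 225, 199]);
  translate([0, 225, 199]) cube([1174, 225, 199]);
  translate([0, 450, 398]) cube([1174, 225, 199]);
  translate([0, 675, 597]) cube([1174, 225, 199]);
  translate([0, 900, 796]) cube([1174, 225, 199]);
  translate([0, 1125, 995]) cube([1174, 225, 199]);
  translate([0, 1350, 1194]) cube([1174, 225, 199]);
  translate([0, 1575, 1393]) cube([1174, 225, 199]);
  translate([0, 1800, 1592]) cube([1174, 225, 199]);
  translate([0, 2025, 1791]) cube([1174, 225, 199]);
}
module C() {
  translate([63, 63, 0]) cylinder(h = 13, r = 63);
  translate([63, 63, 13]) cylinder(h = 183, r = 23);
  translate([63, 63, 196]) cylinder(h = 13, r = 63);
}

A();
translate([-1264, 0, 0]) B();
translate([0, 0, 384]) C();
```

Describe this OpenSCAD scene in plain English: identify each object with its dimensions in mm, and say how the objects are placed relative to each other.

A is a simple wooden stool: a rectangular seat 294 mm (x) by 287 mm (y), 31 mm thick, top face at z = 384 mm, on four square legs, each 30×30 mm in cross-section. The legs rest on z = 0, each flush with a corner of the seat.

B is a run of 10 identical solid stair steps. Each tread is 1174×225 mm and each step block is 199 mm high. Step 1 rests on the floor; step k is offset from step 1 by (k−1)×225 mm in y and (k−1)×199 mm in z.

C is a spool: two coaxial disc flanges of radius 63 mm and thickness 13 mm, joined by a core cylinder of radius 23 mm and height 183 mm. The lower flange rests on z = 0 and the three cylinders share a vertical axis.

The staircase is on the floor beside the stool on its −x side. The spool is on top of the stool.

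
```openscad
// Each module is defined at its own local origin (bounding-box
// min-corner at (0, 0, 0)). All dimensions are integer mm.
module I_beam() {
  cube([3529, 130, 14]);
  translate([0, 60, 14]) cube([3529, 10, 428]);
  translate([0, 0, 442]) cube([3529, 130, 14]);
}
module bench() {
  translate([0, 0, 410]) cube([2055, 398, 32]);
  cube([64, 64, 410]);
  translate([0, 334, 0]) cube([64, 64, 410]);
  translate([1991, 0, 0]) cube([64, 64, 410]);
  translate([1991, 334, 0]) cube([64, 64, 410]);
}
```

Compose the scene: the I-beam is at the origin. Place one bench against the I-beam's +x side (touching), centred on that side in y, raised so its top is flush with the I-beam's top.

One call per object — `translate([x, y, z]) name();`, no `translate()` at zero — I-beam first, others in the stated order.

I_beam();
translate([3529, -134, 14]) bench();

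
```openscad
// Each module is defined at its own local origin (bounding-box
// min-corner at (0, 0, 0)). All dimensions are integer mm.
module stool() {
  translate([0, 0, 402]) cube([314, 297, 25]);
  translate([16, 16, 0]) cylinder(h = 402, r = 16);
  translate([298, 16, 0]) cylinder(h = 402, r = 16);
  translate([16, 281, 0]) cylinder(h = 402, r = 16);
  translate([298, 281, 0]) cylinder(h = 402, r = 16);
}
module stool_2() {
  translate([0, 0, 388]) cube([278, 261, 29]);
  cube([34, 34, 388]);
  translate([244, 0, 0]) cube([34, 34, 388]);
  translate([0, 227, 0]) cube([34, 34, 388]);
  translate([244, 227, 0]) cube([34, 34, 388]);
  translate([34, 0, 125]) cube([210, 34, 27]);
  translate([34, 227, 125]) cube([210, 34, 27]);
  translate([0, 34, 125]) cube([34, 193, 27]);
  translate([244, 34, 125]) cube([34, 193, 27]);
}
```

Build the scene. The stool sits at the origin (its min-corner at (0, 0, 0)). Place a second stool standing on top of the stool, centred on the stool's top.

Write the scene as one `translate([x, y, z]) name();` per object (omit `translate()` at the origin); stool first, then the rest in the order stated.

stool();
translate([18, 18, 427]) stool_2();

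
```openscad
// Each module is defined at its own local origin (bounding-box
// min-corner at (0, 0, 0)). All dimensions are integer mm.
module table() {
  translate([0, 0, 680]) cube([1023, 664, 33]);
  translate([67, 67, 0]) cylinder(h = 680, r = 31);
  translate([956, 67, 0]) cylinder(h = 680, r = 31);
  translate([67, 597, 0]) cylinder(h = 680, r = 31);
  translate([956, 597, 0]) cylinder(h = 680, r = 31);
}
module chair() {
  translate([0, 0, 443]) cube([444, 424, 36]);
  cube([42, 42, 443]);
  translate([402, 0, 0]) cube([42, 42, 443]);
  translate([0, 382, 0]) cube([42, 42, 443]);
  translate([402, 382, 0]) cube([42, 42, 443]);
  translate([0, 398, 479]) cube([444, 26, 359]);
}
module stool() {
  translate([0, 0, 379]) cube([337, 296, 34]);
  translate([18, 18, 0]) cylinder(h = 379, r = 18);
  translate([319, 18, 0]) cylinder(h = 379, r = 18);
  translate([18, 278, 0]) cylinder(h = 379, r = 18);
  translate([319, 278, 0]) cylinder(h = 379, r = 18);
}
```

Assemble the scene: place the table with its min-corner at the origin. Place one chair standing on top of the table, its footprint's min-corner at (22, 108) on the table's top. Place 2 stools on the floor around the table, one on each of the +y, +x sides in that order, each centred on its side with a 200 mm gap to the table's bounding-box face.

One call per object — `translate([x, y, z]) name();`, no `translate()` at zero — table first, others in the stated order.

table();
translate([22, 108, 713]) chair();
translate([343, 864, 0]) stool();
translate([1223, 184, 0]) stool();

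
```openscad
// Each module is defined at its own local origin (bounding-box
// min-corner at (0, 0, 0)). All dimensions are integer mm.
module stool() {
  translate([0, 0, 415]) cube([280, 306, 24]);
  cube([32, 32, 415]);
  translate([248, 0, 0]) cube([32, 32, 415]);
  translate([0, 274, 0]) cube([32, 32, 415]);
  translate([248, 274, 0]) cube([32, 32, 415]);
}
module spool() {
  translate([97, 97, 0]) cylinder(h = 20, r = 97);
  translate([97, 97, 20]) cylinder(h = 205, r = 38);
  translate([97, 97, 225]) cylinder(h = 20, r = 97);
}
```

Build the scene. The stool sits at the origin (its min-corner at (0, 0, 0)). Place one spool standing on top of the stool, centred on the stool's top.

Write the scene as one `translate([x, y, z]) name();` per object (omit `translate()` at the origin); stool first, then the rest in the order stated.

stool();
translate([43, 56, 439]) spool();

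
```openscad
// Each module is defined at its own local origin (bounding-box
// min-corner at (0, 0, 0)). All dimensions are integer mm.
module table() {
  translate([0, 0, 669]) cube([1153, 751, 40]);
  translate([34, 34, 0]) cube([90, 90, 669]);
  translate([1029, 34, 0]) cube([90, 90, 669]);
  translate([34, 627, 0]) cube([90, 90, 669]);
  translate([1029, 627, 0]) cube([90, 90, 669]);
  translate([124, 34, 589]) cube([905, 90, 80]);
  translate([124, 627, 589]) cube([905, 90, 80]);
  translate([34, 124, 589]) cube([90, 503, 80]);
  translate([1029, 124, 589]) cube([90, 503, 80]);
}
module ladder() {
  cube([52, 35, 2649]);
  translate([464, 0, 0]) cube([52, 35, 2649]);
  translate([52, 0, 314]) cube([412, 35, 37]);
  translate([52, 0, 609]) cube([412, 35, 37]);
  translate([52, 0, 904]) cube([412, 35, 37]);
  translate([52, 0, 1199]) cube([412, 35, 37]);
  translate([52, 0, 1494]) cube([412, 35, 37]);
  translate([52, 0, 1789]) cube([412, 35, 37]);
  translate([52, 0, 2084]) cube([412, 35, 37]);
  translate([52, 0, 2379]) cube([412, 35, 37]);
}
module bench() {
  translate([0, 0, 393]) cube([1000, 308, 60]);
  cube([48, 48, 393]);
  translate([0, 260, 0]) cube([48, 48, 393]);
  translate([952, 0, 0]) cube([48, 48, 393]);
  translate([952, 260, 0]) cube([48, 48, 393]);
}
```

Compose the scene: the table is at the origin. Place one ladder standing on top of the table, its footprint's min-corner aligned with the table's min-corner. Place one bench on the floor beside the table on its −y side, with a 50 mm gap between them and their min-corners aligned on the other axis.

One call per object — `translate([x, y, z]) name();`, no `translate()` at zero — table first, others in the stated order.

table();
translate([0, 0, 709]) ladder();
translate([0, -358, 0]) bench();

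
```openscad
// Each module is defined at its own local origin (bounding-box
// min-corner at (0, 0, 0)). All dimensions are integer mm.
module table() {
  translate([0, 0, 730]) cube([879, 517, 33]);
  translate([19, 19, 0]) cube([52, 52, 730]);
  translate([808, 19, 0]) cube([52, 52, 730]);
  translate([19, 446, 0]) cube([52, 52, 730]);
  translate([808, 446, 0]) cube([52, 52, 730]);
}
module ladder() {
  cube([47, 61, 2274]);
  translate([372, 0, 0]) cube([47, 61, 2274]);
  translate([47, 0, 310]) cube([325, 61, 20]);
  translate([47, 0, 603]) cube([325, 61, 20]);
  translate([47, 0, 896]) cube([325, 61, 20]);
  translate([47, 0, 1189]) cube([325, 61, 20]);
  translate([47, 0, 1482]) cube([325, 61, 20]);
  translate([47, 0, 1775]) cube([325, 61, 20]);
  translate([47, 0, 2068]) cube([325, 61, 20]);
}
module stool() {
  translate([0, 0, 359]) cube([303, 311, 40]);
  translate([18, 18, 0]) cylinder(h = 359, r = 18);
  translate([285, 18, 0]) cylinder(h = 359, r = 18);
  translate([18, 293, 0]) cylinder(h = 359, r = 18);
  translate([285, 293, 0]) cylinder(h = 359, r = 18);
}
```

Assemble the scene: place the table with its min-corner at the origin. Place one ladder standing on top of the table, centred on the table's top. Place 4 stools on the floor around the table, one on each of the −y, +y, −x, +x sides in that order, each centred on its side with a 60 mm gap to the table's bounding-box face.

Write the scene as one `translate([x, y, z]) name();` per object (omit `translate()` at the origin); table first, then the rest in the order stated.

table();
translate([230, 228, 763]) ladder();
translate([288, -371, 0]) stool();
translate([288, 577, 0]) stool();
translate([-363, 103, 0]) stool();
translate([939, 103, 0]) stool();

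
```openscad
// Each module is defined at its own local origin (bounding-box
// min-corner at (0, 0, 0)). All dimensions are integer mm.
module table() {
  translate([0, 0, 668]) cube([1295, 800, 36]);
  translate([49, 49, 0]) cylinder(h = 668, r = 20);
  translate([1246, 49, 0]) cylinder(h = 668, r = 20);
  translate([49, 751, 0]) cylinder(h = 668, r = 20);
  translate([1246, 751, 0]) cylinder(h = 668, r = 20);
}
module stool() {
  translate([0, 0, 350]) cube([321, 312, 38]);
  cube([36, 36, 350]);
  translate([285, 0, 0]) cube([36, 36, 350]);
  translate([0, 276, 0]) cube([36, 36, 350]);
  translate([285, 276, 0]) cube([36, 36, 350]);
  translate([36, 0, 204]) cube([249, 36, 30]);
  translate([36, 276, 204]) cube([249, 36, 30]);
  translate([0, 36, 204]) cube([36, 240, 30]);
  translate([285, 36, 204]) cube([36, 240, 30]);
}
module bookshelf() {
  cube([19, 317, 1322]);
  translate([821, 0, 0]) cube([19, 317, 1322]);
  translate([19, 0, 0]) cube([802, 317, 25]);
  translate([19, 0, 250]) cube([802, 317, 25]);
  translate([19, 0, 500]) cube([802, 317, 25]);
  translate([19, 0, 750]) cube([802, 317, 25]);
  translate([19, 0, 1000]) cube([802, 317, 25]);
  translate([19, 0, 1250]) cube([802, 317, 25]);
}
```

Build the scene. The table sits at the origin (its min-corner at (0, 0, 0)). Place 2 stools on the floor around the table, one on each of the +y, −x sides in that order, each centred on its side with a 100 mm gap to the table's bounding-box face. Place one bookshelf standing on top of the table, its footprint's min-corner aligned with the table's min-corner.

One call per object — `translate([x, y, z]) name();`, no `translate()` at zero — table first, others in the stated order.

table();
translate([487, 900, 0]) stool();
translate([-421, 244, 0]) stool();
translate([0, 0, 704]) bookshelf();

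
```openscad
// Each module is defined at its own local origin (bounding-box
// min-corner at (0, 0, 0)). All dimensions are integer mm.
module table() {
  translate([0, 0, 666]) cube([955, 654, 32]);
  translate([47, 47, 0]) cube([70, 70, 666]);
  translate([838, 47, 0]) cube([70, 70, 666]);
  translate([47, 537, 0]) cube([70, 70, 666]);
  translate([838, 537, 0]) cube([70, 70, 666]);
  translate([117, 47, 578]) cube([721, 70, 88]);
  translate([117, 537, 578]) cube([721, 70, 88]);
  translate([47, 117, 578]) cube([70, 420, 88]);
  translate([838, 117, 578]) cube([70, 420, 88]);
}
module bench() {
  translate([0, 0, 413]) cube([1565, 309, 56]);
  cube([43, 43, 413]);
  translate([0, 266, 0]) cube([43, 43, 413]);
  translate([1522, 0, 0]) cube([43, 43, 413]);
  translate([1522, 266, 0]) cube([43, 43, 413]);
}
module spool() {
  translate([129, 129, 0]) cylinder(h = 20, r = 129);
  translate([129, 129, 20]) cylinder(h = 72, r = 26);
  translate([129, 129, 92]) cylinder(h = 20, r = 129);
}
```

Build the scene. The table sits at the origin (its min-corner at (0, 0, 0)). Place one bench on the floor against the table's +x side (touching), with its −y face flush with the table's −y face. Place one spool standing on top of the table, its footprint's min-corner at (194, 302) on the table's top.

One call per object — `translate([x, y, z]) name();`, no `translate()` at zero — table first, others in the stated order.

table();
translate([955, 0, 0]) bench();
translate([194, 302, 698]) spool();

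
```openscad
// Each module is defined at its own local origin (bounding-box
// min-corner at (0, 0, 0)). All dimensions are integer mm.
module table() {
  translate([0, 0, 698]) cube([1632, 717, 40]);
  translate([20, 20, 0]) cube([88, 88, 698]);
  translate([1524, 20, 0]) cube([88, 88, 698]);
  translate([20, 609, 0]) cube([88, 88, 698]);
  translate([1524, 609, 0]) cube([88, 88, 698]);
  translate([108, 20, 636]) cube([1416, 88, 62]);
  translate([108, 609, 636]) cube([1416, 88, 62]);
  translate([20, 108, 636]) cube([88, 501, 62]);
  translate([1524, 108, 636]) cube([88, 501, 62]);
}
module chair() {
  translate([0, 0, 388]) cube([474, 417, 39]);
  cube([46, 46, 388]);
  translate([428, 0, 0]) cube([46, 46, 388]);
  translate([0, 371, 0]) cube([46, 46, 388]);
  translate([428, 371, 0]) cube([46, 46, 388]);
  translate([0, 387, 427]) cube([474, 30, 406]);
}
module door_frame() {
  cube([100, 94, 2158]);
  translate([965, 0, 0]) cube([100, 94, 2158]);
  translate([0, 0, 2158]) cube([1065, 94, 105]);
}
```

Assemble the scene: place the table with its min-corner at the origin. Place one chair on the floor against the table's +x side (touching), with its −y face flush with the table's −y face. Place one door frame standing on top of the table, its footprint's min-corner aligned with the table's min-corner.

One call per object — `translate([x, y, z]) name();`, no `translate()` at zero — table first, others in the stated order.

table();
translate([1632, 0, 0]) chair();
translate([0, 0, 738]) door_frame();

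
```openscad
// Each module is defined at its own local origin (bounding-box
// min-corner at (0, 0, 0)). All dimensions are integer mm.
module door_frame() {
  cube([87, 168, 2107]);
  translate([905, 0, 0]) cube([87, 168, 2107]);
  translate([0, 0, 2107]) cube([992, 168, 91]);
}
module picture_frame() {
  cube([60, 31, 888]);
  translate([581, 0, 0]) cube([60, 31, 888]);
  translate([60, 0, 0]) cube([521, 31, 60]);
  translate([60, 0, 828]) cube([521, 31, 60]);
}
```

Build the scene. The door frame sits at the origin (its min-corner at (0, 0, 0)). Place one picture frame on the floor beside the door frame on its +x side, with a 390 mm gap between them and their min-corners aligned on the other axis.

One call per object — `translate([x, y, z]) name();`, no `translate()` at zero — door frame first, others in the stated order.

door_frame();
translate([1382, 0, 0]) picture_frame();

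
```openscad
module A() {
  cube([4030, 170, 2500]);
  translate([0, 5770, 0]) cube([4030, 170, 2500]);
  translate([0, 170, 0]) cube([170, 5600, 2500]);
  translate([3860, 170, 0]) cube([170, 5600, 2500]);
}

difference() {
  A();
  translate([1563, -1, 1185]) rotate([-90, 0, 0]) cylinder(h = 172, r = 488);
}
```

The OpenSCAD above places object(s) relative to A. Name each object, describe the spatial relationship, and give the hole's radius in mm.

The subtracted cylinder has r = 488 mm.

A is a house frame. The house frame has a circular hole through its front wall. The hole's radius is 488 mm.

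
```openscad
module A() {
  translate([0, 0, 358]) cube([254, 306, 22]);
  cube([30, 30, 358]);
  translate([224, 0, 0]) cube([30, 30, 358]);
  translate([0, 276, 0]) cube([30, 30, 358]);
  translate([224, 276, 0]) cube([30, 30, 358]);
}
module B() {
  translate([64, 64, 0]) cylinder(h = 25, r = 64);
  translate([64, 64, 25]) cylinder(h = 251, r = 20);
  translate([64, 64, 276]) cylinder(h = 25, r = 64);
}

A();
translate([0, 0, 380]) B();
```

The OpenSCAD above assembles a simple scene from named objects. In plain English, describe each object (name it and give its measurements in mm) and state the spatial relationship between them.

A is a four-legged stool. The seat is a 254×306×22 mm slab whose top surface is at z = 380 mm; four square legs, each 30×30 mm in cross-section, run from the floor (z = 0) to the underside of the seat, each flush with a corner of the seat.

B is a spool: two coaxial disc flanges of radius 64 mm and thickness 25 mm, joined by a core cylinder of radius 20 mm and height 251 mm. The lower flange rests on z = 0 and the three cylinders share a vertical axis.

The spool is on top of the stool.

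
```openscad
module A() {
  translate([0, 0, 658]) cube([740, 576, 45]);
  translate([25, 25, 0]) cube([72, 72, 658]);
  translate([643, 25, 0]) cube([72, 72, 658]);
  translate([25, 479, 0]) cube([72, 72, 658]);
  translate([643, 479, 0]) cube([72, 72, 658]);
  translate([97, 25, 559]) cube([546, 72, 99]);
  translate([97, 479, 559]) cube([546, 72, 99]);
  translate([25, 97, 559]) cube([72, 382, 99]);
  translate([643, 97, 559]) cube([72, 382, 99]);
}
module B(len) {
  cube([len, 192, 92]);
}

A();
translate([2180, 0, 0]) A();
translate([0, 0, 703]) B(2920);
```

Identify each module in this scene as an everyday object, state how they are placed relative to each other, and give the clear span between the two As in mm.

A is a table. B is a beam. A beam spans the tops of two tables. The clear span between the two tables is 1440 mm.

Second table starts at x = 2180; first ends at x = 740; clear span = 2180 − 740 = 1440 mm.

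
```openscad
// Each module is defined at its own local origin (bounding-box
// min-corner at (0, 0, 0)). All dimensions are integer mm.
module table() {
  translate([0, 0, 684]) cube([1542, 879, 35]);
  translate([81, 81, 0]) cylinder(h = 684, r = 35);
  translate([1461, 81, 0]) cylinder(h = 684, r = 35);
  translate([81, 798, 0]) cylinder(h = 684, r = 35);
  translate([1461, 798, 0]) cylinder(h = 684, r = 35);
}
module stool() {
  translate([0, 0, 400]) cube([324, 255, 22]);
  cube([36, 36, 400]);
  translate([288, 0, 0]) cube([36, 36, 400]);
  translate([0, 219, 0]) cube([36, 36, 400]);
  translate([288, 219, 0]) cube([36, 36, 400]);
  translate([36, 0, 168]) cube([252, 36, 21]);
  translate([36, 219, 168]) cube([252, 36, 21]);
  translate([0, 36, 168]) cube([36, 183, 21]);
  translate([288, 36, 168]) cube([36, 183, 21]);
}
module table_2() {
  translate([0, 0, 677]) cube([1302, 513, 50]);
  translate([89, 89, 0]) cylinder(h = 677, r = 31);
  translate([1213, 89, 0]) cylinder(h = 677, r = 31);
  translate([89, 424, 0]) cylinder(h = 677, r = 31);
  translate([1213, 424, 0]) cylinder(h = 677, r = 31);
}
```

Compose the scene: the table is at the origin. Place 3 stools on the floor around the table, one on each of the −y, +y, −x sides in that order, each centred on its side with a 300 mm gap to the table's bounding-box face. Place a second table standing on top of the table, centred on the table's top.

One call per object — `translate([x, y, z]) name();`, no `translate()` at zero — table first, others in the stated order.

table();
translate([609, -555, 0]) stool();
translate([609, 1179, 0]) stool();
translate([-624, 312, 0]) stool();
translate([120, 183, 719]) table_2();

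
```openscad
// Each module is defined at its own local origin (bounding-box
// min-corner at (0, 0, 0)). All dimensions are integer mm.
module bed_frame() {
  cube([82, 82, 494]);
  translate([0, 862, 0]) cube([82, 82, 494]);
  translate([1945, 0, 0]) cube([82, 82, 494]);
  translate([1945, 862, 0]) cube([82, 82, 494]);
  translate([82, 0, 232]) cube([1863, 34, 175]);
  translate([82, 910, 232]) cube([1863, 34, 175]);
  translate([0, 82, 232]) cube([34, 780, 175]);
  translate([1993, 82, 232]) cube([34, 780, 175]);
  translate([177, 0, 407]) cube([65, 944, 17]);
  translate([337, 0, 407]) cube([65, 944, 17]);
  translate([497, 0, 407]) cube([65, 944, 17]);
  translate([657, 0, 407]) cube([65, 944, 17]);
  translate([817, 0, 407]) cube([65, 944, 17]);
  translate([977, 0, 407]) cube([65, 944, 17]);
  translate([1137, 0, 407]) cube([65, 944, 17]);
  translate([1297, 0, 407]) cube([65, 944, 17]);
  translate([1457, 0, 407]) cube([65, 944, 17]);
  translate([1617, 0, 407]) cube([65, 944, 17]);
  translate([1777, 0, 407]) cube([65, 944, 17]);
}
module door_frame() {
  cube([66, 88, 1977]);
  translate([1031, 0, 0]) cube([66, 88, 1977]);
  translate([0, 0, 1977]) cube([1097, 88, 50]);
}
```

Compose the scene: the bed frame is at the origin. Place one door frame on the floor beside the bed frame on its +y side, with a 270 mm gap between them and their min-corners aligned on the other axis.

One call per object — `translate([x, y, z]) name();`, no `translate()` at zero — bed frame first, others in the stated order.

bed_frame();
translate([0, 1214, 0]) door_frame();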